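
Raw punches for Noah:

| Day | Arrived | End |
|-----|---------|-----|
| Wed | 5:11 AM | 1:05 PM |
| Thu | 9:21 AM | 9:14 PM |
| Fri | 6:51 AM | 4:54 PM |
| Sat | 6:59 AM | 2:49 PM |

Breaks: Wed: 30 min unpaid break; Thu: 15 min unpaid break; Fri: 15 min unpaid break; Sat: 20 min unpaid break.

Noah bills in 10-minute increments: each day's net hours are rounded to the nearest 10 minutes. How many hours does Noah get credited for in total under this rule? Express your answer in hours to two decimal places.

Wed: 5:11 AM–1:05 PM = 7 h 54 min − 30 min = 7 h 24 min → rounds to 7 h 20 min
Thu: 9:21 AM–9:14 PM = 11 h 53 min − 15 min = 11 h 38 min → rounds to 11 h 40 min
Fri: 6:51 AM–4:54 PM = 10 h 3 min − 15 min = 9 h 48 min → rounds to 9 h 50 min
Sat: 6:59 AM–2:49 PM = 7 h 50 min − 20 min = 7 h 30 min → rounds to 7 h 30 min
Total credited: 36 h 20 min.

36.33 hours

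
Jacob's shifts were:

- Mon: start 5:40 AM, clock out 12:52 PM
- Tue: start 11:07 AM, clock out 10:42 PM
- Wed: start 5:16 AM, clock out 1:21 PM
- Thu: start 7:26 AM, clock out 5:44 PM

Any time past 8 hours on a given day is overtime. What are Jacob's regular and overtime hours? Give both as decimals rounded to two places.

Regular 31.20 hours, overtime 5.97 hours

Mon: 5:40 AM–12:52 PM = 7 h 12 min
Tue: 11:07 AM–10:42 PM = 11 h 35 min
Wed: 5:16 AM–1:21 PM = 8 h 5 min
Thu: 7:26 AM–5:44 PM = 10 h 18 min
Mon reg 7 h 12 min / OT 0 h 0 min; Tue reg 8 h 0 min / OT 3 h 35 min; Wed reg 8 h 0 min / OT 0 h 5 min; Thu reg 8 h 0 min / OT 2 h 18 min.
Totals: regular 31 h 12 min, overtime 5 h 58 min.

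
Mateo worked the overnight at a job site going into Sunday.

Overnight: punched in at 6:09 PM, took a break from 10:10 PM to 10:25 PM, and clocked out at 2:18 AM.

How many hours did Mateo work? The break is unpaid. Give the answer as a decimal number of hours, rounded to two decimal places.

Overnight: 6:09 PM → midnight = 5 h 51 min; midnight → 2:18 AM = 2 h 18 min; span 8 h 9 min; less 15 min break → 7 h 54 min

7.90 hours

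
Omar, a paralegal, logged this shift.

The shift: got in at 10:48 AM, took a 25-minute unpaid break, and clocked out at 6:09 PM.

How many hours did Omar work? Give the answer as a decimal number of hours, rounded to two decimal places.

6.93 hours

The shift: 10:48 AM–6:09 PM = 7 h 21 min; less 25 min break → 6 h 56 min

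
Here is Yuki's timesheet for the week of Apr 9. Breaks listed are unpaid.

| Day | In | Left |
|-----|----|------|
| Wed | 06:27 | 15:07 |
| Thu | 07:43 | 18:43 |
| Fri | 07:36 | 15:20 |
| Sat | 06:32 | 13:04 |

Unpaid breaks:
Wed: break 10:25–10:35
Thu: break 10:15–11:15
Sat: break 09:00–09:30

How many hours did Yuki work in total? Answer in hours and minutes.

32 h 16 min

Wed: 06:27–15:07 = 8 h 40 min; less 10 min break → 8 h 30 min
Thu: 07:43–18:43 = 11 h 0 min; less 60 min break → 10 h 0 min
Fri: 07:36–15:20 = 7 h 44 min
Sat: 06:32–13:04 = 6 h 32 min; less 30 min break → 6 h 2 min
Total: 8 h 30 min + 10 h 0 min + 7 h 44 min + 6 h 2 min = 32 h 16 min.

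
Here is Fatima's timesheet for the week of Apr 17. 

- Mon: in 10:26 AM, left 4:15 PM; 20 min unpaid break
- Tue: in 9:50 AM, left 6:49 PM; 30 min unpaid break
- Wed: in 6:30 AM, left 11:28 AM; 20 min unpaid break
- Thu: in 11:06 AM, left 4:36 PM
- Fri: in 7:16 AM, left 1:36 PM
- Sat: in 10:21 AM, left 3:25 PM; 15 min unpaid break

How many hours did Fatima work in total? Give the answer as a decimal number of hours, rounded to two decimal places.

Mon: 10:26 AM–4:15 PM = 5 h 49 min; less 20 min break → 5 h 29 min
Tue: 9:50 AM–6:49 PM = 8 h 59 min; less 30 min break → 8 h 29 min
Wed: 6:30 AM–11:28 AM = 4 h 58 min; less 20 min break → 4 h 38 min
Thu: 11:06 AM–4:36 PM = 5 h 30 min
Fri: 7:16 AM–1:36 PM = 6 h 20 min
Sat: 10:21 AM–3:25 PM = 5 h 4 min; less 15 min break → 4 h 49 min
Total: 5 h 29 min + 8 h 29 min + 4 h 38 min + 5 h 30 min + 6 h 20 min + 4 h 49 min = 35 h 15 min.

35.25 hours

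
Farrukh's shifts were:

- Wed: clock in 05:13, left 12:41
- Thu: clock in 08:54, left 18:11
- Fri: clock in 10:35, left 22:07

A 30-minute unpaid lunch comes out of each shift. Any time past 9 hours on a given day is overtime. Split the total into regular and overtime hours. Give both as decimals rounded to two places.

Wed: 05:13–12:41 = 7 h 28 min; less 30 min break → 6 h 58 min
Thu: 08:54–18:11 = 9 h 17 min; less 30 min break → 8 h 47 min
Fri: 10:35–22:07 = 11 h 32 min; less 30 min break → 11 h 2 min
Wed reg 6 h 58 min / OT 0 h 0 min; Thu reg 8 h 47 min / OT 0 h 0 min; Fri reg 9 h 0 min / OT 2 h 2 min.
Totals: regular 24 h 45 min, overtime 2 h 2 min.

Regular 24.75 hours, overtime 2.03 hours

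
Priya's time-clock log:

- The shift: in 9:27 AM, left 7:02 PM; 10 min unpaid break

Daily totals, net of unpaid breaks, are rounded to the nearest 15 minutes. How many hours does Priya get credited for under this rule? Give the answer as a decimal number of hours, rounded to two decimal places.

9.50 hours

The shift: 9:27 AM–7:02 PM = 9 h 35 min − 10 min = 9 h 25 min → rounds to 9 h 30 min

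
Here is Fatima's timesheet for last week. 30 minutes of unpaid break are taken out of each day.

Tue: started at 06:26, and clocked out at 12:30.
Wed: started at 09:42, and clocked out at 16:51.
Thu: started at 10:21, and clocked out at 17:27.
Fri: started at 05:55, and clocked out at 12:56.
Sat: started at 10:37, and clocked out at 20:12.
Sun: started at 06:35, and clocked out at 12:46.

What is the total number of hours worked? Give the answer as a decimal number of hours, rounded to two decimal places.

Tue: 06:26–12:30 = 6 h 4 min; less 30 min break → 5 h 34 min
Wed: 09:42–16:51 = 7 h 9 min; less 30 min break → 6 h 39 min
Thu: 10:21–17:27 = 7 h 6 min; less 30 min break → 6 h 36 min
Fri: 05:55–12:56 = 7 h 1 min; less 30 min break → 6 h 31 min
Sat: 10:37–20:12 = 9 h 35 min; less 30 min break → 9 h 5 min
Sun: 06:35–12:46 = 6 h 11 min; less 30 min break → 5 h 41 min
Total: 5 h 34 min + 6 h 39 min + 6 h 36 min + 6 h 31 min + 9 h 5 min + 5 h 41 min = 40 h 6 min.

40.10 hours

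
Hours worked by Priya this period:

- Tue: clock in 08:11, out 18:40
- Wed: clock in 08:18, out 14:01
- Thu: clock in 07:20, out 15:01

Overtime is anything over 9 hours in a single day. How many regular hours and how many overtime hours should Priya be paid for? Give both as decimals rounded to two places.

Regular 22.40 hours, overtime 1.48 hours

Tue: 08:11–18:40 = 10 h 29 min
Wed: 08:18–14:01 = 5 h 43 min
Thu: 07:20–15:01 = 7 h 41 min
Tue reg 9 h 0 min / OT 1 h 29 min; Wed reg 5 h 43 min / OT 0 h 0 min; Thu reg 7 h 41 min / OT 0 h 0 min.
Totals: regular 22 h 24 min, overtime 1 h 29 min.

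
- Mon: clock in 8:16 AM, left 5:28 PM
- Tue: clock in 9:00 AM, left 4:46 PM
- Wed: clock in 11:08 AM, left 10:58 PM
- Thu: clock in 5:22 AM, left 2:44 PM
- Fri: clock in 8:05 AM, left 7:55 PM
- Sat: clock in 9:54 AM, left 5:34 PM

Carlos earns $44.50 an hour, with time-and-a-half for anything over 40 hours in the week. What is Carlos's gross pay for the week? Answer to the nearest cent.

Mon: 8:16 AM–5:28 PM = 9 h 12 min
Tue: 9:00 AM–4:46 PM = 7 h 46 min
Wed: 11:08 AM–10:58 PM = 11 h 50 min
Thu: 5:22 AM–2:44 PM = 9 h 22 min
Fri: 8:05 AM–7:55 PM = 11 h 50 min
Sat: 9:54 AM–5:34 PM = 7 h 40 min
Total worked: 57 h 40 min = 3460 min.
Regular 40 h 0 min = 2400 min at $44.50/h; overtime 17 h 40 min = 1060 min at $66.75/h.
Pay = (2400 × $44.50 + 1060 × $66.75) ÷ 60 = $2959.25.

$2959.25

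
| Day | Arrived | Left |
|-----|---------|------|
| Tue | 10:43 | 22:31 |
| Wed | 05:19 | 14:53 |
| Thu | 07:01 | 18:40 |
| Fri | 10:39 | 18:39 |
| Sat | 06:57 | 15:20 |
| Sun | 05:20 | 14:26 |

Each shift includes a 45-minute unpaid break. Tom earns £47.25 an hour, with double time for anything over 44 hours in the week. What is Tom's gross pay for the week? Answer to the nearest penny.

Tue: 10:43–22:31 = 11 h 48 min; less 45 min break → 11 h 3 min
Wed: 05:19–14:53 = 9 h 34 min; less 45 min break → 8 h 49 min
Thu: 07:01–18:40 = 11 h 39 min; less 45 min break → 10 h 54 min
Fri: 10:39–18:39 = 8 h 0 min; less 45 min break → 7 h 15 min
Sat: 06:57–15:20 = 8 h 23 min; less 45 min break → 7 h 38 min
Sun: 05:20–14:26 = 9 h 6 min; less 45 min break → 8 h 21 min
Total worked: 54 h 0 min = 3240 min.
Regular 44 h 0 min = 2640 min at £47.25/h; overtime 10 h 0 min = 600 min at £94.50/h.
Pay = (2640 × £47.25 + 600 × £94.50) ÷ 60 = £3024.00.

£3024.00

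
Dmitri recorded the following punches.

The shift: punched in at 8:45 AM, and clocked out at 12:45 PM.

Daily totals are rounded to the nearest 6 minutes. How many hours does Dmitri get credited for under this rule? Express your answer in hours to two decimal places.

4.00 hours

The shift: 8:45 AM–12:45 PM = 4 h 0 min → rounds to 4 h 0 min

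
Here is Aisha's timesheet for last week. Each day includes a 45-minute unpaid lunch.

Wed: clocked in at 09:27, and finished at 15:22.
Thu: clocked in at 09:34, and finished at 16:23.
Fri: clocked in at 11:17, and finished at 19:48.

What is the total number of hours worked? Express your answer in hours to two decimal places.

19.00 hours

Wed: 09:27–15:22 = 5 h 55 min; less 45 min break → 5 h 10 min
Thu: 09:34–16:23 = 6 h 49 min; less 45 min break → 6 h 4 min
Fri: 11:17–19:48 = 8 h 31 min; less 45 min break → 7 h 46 min
Total: 5 h 10 min + 6 h 4 min + 7 h 46 min = 19 h 0 min.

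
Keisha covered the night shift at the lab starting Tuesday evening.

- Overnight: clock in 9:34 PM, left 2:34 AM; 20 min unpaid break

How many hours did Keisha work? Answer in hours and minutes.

4 h 40 min

Overnight: 9:34 PM → midnight = 2 h 26 min; midnight → 2:34 AM = 2 h 34 min; span 5 h 0 min; less 20 min break → 4 h 40 min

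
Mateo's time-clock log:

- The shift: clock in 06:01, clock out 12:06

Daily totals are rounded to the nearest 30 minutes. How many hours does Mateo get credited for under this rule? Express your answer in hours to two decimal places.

6.00 hours

The shift: 06:01–12:06 = 6 h 5 min → rounds to 6 h 0 min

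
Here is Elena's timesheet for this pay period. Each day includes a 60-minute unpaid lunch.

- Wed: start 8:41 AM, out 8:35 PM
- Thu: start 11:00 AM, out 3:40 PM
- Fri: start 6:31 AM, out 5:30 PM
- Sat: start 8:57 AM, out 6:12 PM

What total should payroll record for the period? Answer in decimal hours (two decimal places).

Wed: 8:41 AM–8:35 PM = 11 h 54 min; less 60 min break → 10 h 54 min
Thu: 11:00 AM–3:40 PM = 4 h 40 min; less 60 min break → 3 h 40 min
Fri: 6:31 AM–5:30 PM = 10 h 59 min; less 60 min break → 9 h 59 min
Sat: 8:57 AM–6:12 PM = 9 h 15 min; less 60 min break → 8 h 15 min
Total: 10 h 54 min + 3 h 40 min + 9 h 59 min + 8 h 15 min = 32 h 48 min.

32.80 hours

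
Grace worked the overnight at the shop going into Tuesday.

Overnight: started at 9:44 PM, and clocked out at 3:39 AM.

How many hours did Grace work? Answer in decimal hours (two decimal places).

5.92 hours

Overnight: 9:44 PM → midnight = 2 h 16 min; midnight → 3:39 AM = 3 h 39 min; span 5 h 55 min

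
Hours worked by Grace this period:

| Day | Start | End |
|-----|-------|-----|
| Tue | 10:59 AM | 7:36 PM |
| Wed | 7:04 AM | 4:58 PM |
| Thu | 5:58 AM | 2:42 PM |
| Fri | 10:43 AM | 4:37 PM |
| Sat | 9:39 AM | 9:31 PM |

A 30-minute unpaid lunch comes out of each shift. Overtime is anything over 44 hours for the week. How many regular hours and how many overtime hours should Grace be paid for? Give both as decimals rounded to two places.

Regular 42.52 hours, overtime 0.00 hours

Tue: 10:59 AM–7:36 PM = 8 h 37 min; less 30 min break → 8 h 7 min
Wed: 7:04 AM–4:58 PM = 9 h 54 min; less 30 min break → 9 h 24 min
Thu: 5:58 AM–2:42 PM = 8 h 44 min; less 30 min break → 8 h 14 min
Fri: 10:43 AM–4:37 PM = 5 h 54 min; less 30 min break → 5 h 24 min
Sat: 9:39 AM–9:31 PM = 11 h 52 min; less 30 min break → 11 h 22 min
Total worked: 42 h 31 min = 42.52 h.
Threshold 44 h → overtime 0 h 0 min, regular 42 h 31 min.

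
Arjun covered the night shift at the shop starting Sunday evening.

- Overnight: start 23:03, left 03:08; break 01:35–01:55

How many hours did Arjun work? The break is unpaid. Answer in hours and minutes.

3 h 45 min

Overnight: 23:03 → midnight = 0 h 57 min; midnight → 03:08 = 3 h 8 min; span 4 h 5 min; less 20 min break → 3 h 45 min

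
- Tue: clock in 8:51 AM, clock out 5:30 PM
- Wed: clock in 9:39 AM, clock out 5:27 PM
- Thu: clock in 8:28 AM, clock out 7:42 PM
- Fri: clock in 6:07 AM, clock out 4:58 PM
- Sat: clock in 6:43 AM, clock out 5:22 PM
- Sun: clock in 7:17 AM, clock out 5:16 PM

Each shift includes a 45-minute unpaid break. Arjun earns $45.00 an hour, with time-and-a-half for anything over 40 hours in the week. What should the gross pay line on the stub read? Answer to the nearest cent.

$2790.00

Tue: 8:51 AM–5:30 PM = 8 h 39 min; less 45 min break → 7 h 54 min
Wed: 9:39 AM–5:27 PM = 7 h 48 min; less 45 min break → 7 h 3 min
Thu: 8:28 AM–7:42 PM = 11 h 14 min; less 45 min break → 10 h 29 min
Fri: 6:07 AM–4:58 PM = 10 h 51 min; less 45 min break → 10 h 6 min
Sat: 6:43 AM–5:22 PM = 10 h 39 min; less 45 min break → 9 h 54 min
Sun: 7:17 AM–5:16 PM = 9 h 59 min; less 45 min break → 9 h 14 min
Total worked: 54 h 40 min = 3280 min.
Regular 40 h 0 min = 2400 min at $45.00/h; overtime 14 h 40 min = 880 min at $67.50/h.
Pay = (2400 × $45.00 + 880 × $67.50) ÷ 60 = $2790.00.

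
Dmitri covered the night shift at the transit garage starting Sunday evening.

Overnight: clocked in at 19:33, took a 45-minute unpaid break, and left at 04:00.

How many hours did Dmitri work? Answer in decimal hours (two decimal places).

7.70 hours

Overnight: 19:33 → midnight = 4 h 27 min; midnight → 04:00 = 4 h 0 min; span 8 h 27 min; less 45 min break → 7 h 42 min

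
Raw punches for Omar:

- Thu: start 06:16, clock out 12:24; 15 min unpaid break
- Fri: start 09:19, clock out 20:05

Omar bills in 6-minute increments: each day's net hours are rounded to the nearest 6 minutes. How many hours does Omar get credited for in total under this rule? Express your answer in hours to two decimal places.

Thu: 06:16–12:24 = 6 h 8 min − 15 min = 5 h 53 min → rounds to 5 h 54 min
Fri: 09:19–20:05 = 10 h 46 min → rounds to 10 h 48 min
Total credited: 16 h 42 min.

16.70 hours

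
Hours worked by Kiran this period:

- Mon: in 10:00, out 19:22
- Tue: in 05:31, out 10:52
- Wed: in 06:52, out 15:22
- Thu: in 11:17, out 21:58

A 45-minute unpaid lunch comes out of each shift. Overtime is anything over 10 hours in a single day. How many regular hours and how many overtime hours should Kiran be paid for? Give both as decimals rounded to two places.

Mon: 10:00–19:22 = 9 h 22 min; less 45 min break → 8 h 37 min
Tue: 05:31–10:52 = 5 h 21 min; less 45 min break → 4 h 36 min
Wed: 06:52–15:22 = 8 h 30 min; less 45 min break → 7 h 45 min
Thu: 11:17–21:58 = 10 h 41 min; less 45 min break → 9 h 56 min
Mon reg 8 h 37 min / OT 0 h 0 min; Tue reg 4 h 36 min / OT 0 h 0 min; Wed reg 7 h 45 min / OT 0 h 0 min; Thu reg 9 h 56 min / OT 0 h 0 min.
Totals: regular 30 h 54 min, overtime 0 h 0 min.

Regular 30.90 hours, overtime 0.00 hours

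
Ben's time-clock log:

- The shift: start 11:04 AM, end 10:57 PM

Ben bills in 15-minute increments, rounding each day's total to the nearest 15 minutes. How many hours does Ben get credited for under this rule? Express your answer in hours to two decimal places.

The shift: 11:04 AM–10:57 PM = 11 h 53 min → rounds to 12 h 0 min

12.00 hours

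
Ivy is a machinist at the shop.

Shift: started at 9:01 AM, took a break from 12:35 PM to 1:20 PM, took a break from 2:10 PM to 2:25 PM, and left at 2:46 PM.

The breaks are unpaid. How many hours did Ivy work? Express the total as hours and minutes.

4 h 45 min

Shift: 9:01 AM–2:46 PM = 5 h 45 min; less 60 min break → 4 h 45 min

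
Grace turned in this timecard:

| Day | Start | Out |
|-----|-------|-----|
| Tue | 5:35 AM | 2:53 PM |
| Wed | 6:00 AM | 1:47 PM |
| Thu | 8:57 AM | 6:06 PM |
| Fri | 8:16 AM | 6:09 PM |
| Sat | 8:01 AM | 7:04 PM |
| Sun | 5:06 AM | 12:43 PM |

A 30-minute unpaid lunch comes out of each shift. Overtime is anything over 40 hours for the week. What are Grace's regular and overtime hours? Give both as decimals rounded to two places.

Regular 40.00 hours, overtime 11.78 hours

Tue: 5:35 AM–2:53 PM = 9 h 18 min; less 30 min break → 8 h 48 min
Wed: 6:00 AM–1:47 PM = 7 h 47 min; less 30 min break → 7 h 17 min
Thu: 8:57 AM–6:06 PM = 9 h 9 min; less 30 min break → 8 h 39 min
Fri: 8:16 AM–6:09 PM = 9 h 53 min; less 30 min break → 9 h 23 min
Sat: 8:01 AM–7:04 PM = 11 h 3 min; less 30 min break → 10 h 33 min
Sun: 5:06 AM–12:43 PM = 7 h 37 min; less 30 min break → 7 h 7 min
Total worked: 51 h 47 min = 51.78 h.
Threshold 40 h → overtime 11 h 47 min, regular 40 h 0 min.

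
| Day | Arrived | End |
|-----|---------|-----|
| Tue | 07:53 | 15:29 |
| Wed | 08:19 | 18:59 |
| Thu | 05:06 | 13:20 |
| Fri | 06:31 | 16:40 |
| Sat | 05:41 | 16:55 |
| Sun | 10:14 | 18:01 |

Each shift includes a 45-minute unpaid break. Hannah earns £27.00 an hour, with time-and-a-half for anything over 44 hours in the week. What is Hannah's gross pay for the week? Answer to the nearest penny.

Tue: 07:53–15:29 = 7 h 36 min; less 45 min break → 6 h 51 min
Wed: 08:19–18:59 = 10 h 40 min; less 45 min break → 9 h 55 min
Thu: 05:06–13:20 = 8 h 14 min; less 45 min break → 7 h 29 min
Fri: 06:31–16:40 = 10 h 9 min; less 45 min break → 9 h 24 min
Sat: 05:41–16:55 = 11 h 14 min; less 45 min break → 10 h 29 min
Sun: 10:14–18:01 = 7 h 47 min; less 45 min break → 7 h 2 min
Total worked: 51 h 10 min = 3070 min.
Regular 44 h 0 min = 2640 min at £27.00/h; overtime 7 h 10 min = 430 min at £40.50/h.
Pay = (2640 × £27.00 + 430 × £40.50) ÷ 60 = £1478.25.

£1478.25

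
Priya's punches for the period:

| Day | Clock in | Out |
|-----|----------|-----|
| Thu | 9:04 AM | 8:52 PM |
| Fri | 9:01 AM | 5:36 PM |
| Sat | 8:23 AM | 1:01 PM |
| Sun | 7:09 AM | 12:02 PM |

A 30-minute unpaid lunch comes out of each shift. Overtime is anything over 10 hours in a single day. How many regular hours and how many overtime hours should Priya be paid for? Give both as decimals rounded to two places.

Regular 26.60 hours, overtime 1.30 hours

Thu: 9:04 AM–8:52 PM = 11 h 48 min; less 30 min break → 11 h 18 min
Fri: 9:01 AM–5:36 PM = 8 h 35 min; less 30 min break → 8 h 5 min
Sat: 8:23 AM–1:01 PM = 4 h 38 min; less 30 min break → 4 h 8 min
Sun: 7:09 AM–12:02 PM = 4 h 53 min; less 30 min break → 4 h 23 min
Thu reg 10 h 0 min / OT 1 h 18 min; Fri reg 8 h 5 min / OT 0 h 0 min; Sat reg 4 h 8 min / OT 0 h 0 min; Sun reg 4 h 23 min / OT 0 h 0 min.
Totals: regular 26 h 36 min, overtime 1 h 18 min.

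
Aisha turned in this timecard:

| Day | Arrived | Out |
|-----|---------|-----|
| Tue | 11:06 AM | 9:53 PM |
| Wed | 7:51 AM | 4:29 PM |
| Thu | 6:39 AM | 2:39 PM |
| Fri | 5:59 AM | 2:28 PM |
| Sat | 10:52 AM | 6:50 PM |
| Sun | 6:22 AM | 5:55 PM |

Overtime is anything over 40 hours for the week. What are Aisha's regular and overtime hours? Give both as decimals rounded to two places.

Regular 40.00 hours, overtime 15.42 hours

Tue: 11:06 AM–9:53 PM = 10 h 47 min
Wed: 7:51 AM–4:29 PM = 8 h 38 min
Thu: 6:39 AM–2:39 PM = 8 h 0 min
Fri: 5:59 AM–2:28 PM = 8 h 29 min
Sat: 10:52 AM–6:50 PM = 7 h 58 min
Sun: 6:22 AM–5:55 PM = 11 h 33 min
Total worked: 55 h 25 min = 55.42 h.
Threshold 40 h → overtime 15 h 25 min, regular 40 h 0 min.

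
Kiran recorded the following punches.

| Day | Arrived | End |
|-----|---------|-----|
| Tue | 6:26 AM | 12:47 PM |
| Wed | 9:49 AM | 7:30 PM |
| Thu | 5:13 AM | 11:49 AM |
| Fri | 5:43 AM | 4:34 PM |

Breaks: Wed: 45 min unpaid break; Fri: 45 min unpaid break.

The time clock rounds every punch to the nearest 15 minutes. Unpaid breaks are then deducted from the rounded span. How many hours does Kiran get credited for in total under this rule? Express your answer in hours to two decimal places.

Tue: in 6:26 AM→6:30 AM, out 12:47 PM→12:45 PM; 6 h 15 min
Wed: in 9:49 AM→9:45 AM, out 7:30 PM→7:30 PM; 9 h 45 min − 45 min = 9 h 0 min
Thu: in 5:13 AM→5:15 AM, out 11:49 AM→11:45 AM; 6 h 30 min
Fri: in 5:43 AM→5:45 AM, out 4:34 PM→4:30 PM; 10 h 45 min − 45 min = 10 h 0 min
Total credited: 31 h 45 min.

31.75 hours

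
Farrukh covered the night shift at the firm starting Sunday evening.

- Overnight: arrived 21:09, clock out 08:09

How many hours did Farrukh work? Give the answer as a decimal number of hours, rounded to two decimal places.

11.00 hours

Overnight: 21:09 → midnight = 2 h 51 min; midnight → 08:09 = 8 h 9 min; span 11 h 0 min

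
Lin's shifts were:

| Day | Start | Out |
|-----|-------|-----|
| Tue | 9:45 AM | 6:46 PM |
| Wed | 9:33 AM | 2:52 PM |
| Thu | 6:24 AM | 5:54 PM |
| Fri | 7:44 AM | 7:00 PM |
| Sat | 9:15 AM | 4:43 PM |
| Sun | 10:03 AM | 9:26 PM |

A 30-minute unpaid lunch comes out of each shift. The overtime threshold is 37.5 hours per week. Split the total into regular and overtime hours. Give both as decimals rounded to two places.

Regular 37.50 hours, overtime 15.45 hours

Tue: 9:45 AM–6:46 PM = 9 h 1 min; less 30 min break → 8 h 31 min
Wed: 9:33 AM–2:52 PM = 5 h 19 min; less 30 min break → 4 h 49 min
Thu: 6:24 AM–5:54 PM = 11 h 30 min; less 30 min break → 11 h 0 min
Fri: 7:44 AM–7:00 PM = 11 h 16 min; less 30 min break → 10 h 46 min
Sat: 9:15 AM–4:43 PM = 7 h 28 min; less 30 min break → 6 h 58 min
Sun: 10:03 AM–9:26 PM = 11 h 23 min; less 30 min break → 10 h 53 min
Total worked: 52 h 57 min = 52.95 h.
Threshold 37.5 h → overtime 15 h 27 min, regular 37 h 30 min.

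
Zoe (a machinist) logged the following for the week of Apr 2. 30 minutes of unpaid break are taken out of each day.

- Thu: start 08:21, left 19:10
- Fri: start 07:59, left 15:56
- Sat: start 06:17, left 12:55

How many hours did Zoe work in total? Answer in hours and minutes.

Thu: 08:21–19:10 = 10 h 49 min; less 30 min break → 10 h 19 min
Fri: 07:59–15:56 = 7 h 57 min; less 30 min break → 7 h 27 min
Sat: 06:17–12:55 = 6 h 38 min; less 30 min break → 6 h 8 min
Total: 10 h 19 min + 7 h 27 min + 6 h 8 min = 23 h 54 min.

23 h 54 min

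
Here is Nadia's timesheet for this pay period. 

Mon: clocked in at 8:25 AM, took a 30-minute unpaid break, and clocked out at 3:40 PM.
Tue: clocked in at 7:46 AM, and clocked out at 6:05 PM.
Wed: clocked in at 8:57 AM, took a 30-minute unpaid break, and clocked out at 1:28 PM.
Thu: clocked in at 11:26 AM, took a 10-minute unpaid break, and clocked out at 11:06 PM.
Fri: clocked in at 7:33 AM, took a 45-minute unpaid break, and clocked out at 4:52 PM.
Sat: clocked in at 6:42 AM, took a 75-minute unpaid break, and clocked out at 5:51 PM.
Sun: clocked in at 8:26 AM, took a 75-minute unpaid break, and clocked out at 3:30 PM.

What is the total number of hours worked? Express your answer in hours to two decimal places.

56.87 hours

Mon: 8:25 AM–3:40 PM = 7 h 15 min; less 30 min break → 6 h 45 min
Tue: 7:46 AM–6:05 PM = 10 h 19 min
Wed: 8:57 AM–1:28 PM = 4 h 31 min; less 30 min break → 4 h 1 min
Thu: 11:26 AM–11:06 PM = 11 h 40 min; less 10 min break → 11 h 30 min
Fri: 7:33 AM–4:52 PM = 9 h 19 min; less 45 min break → 8 h 34 min
Sat: 6:42 AM–5:51 PM = 11 h 9 min; less 75 min break → 9 h 54 min
Sun: 8:26 AM–3:30 PM = 7 h 4 min; less 75 min break → 5 h 49 min
Total: 6 h 45 min + 10 h 19 min + 4 h 1 min + 11 h 30 min + 8 h 34 min + 9 h 54 min + 5 h 49 min = 56 h 52 min.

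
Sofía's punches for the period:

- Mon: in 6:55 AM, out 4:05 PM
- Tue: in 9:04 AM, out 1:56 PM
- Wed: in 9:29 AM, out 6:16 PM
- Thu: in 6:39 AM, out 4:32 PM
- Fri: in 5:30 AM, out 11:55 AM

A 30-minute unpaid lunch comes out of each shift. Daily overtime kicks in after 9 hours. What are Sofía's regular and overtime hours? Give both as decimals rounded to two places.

Regular 36.23 hours, overtime 0.38 hours

Mon: 6:55 AM–4:05 PM = 9 h 10 min; less 30 min break → 8 h 40 min
Tue: 9:04 AM–1:56 PM = 4 h 52 min; less 30 min break → 4 h 22 min
Wed: 9:29 AM–6:16 PM = 8 h 47 min; less 30 min break → 8 h 17 min
Thu: 6:39 AM–4:32 PM = 9 h 53 min; less 30 min break → 9 h 23 min
Fri: 5:30 AM–11:55 AM = 6 h 25 min; less 30 min break → 5 h 55 min
Mon reg 8 h 40 min / OT 0 h 0 min; Tue reg 4 h 22 min / OT 0 h 0 min; Wed reg 8 h 17 min / OT 0 h 0 min; Thu reg 9 h 0 min / OT 0 h 23 min; Fri reg 5 h 55 min / OT 0 h 0 min.
Totals: regular 36 h 14 min, overtime 0 h 23 min.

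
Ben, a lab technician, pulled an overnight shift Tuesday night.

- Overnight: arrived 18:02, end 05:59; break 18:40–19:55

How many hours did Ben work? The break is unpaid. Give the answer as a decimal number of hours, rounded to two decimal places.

10.70 hours

Overnight: 18:02 → midnight = 5 h 58 min; midnight → 05:59 = 5 h 59 min; span 11 h 57 min; less 75 min break → 10 h 42 min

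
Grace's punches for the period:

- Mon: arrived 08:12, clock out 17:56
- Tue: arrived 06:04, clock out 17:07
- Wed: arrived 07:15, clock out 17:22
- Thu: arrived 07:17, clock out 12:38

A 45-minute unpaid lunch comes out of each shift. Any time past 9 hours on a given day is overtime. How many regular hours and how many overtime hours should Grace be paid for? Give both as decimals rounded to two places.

Mon: 08:12–17:56 = 9 h 44 min; less 45 min break → 8 h 59 min
Tue: 06:04–17:07 = 11 h 3 min; less 45 min break → 10 h 18 min
Wed: 07:15–17:22 = 10 h 7 min; less 45 min break → 9 h 22 min
Thu: 07:17–12:38 = 5 h 21 min; less 45 min break → 4 h 36 min
Mon reg 8 h 59 min / OT 0 h 0 min; Tue reg 9 h 0 min / OT 1 h 18 min; Wed reg 9 h 0 min / OT 0 h 22 min; Thu reg 4 h 36 min / OT 0 h 0 min.
Totals: regular 31 h 35 min, overtime 1 h 40 min.

Regular 31.58 hours, overtime 1.67 hours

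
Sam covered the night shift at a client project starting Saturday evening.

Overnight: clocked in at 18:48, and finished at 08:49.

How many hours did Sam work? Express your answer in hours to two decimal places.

Overnight: 18:48 → midnight = 5 h 12 min; midnight → 08:49 = 8 h 49 min; span 14 h 1 min

14.02 hours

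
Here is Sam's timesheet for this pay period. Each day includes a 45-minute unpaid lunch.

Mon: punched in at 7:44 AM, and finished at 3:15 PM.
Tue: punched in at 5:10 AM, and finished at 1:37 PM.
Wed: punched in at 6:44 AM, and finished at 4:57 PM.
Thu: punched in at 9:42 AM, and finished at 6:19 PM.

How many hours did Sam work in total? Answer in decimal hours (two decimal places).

Mon: 7:44 AM–3:15 PM = 7 h 31 min; less 45 min break → 6 h 46 min
Tue: 5:10 AM–1:37 PM = 8 h 27 min; less 45 min break → 7 h 42 min
Wed: 6:44 AM–4:57 PM = 10 h 13 min; less 45 min break → 9 h 28 min
Thu: 9:42 AM–6:19 PM = 8 h 37 min; less 45 min break → 7 h 52 min
Total: 6 h 46 min + 7 h 42 min + 9 h 28 min + 7 h 52 min = 31 h 48 min.

31.80 hours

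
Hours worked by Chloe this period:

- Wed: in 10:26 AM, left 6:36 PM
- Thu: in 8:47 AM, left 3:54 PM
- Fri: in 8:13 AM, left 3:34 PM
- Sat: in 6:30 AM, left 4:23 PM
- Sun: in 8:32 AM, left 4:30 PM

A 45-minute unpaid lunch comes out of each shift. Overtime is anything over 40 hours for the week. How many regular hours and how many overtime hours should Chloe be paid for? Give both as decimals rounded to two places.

Regular 36.73 hours, overtime 0.00 hours

Wed: 10:26 AM–6:36 PM = 8 h 10 min; less 45 min break → 7 h 25 min
Thu: 8:47 AM–3:54 PM = 7 h 7 min; less 45 min break → 6 h 22 min
Fri: 8:13 AM–3:34 PM = 7 h 21 min; less 45 min break → 6 h 36 min
Sat: 6:30 AM–4:23 PM = 9 h 53 min; less 45 min break → 9 h 8 min
Sun: 8:32 AM–4:30 PM = 7 h 58 min; less 45 min break → 7 h 13 min
Total worked: 36 h 44 min = 36.73 h.
Threshold 40 h → overtime 0 h 0 min, regular 36 h 44 min.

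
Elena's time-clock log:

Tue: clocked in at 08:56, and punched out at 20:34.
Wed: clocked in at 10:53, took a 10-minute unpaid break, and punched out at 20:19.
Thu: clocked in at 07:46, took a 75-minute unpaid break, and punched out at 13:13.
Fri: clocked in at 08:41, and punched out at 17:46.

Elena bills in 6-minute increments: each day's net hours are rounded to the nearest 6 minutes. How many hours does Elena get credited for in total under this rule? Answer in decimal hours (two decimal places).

34.20 hours

Tue: 08:56–20:34 = 11 h 38 min → rounds to 11 h 36 min
Wed: 10:53–20:19 = 9 h 26 min − 10 min = 9 h 16 min → rounds to 9 h 18 min
Thu: 07:46–13:13 = 5 h 27 min − 75 min = 4 h 12 min → rounds to 4 h 12 min
Fri: 08:41–17:46 = 9 h 5 min → rounds to 9 h 6 min
Total credited: 34 h 12 min.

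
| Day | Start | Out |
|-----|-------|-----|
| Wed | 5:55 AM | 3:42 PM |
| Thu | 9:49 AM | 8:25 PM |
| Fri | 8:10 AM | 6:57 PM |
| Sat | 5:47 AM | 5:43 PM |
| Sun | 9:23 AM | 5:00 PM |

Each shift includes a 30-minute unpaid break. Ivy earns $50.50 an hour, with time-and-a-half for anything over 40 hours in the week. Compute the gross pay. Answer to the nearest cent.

Wed: 5:55 AM–3:42 PM = 9 h 47 min; less 30 min break → 9 h 17 min
Thu: 9:49 AM–8:25 PM = 10 h 36 min; less 30 min break → 10 h 6 min
Fri: 8:10 AM–6:57 PM = 10 h 47 min; less 30 min break → 10 h 17 min
Sat: 5:47 AM–5:43 PM = 11 h 56 min; less 30 min break → 11 h 26 min
Sun: 9:23 AM–5:00 PM = 7 h 37 min; less 30 min break → 7 h 7 min
Total worked: 48 h 13 min = 2893 min.
Regular 40 h 0 min = 2400 min at $50.50/h; overtime 8 h 13 min = 493 min at $75.75/h.
Pay = (2400 × $50.50 + 493 × $75.75) ÷ 60 = $2642.41.

$2642.41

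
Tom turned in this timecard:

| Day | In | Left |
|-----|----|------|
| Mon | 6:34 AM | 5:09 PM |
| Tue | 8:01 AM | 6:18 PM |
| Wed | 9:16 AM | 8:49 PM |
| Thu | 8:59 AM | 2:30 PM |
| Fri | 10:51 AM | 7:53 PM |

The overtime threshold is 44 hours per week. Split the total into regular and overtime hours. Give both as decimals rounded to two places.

Mon: 6:34 AM–5:09 PM = 10 h 35 min
Tue: 8:01 AM–6:18 PM = 10 h 17 min
Wed: 9:16 AM–8:49 PM = 11 h 33 min
Thu: 8:59 AM–2:30 PM = 5 h 31 min
Fri: 10:51 AM–7:53 PM = 9 h 2 min
Total worked: 46 h 58 min = 46.97 h.
Threshold 44 h → overtime 2 h 58 min, regular 44 h 0 min.

Regular 44.00 hours, overtime 2.97 hours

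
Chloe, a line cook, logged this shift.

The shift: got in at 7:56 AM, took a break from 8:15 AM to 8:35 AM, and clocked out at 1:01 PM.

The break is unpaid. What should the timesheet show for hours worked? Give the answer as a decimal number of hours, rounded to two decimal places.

4.75 hours

The shift: 7:56 AM–1:01 PM = 5 h 5 min; less 20 min break → 4 h 45 min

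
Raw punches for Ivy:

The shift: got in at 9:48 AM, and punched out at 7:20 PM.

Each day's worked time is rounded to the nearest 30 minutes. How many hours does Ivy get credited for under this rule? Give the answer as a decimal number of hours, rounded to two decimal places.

9.50 hours

The shift: 9:48 AM–7:20 PM = 9 h 32 min → rounds to 9 h 30 min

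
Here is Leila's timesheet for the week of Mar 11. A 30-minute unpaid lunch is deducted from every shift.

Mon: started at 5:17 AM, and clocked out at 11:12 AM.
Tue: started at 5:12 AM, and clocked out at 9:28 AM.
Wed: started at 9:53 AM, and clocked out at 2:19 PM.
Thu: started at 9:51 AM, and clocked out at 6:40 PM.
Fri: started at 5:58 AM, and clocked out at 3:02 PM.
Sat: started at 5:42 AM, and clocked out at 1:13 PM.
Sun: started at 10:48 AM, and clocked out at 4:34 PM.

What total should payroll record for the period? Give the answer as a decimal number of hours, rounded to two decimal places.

Mon: 5:17 AM–11:12 AM = 5 h 55 min; less 30 min break → 5 h 25 min
Tue: 5:12 AM–9:28 AM = 4 h 16 min; less 30 min break → 3 h 46 min
Wed: 9:53 AM–2:19 PM = 4 h 26 min; less 30 min break → 3 h 56 min
Thu: 9:51 AM–6:40 PM = 8 h 49 min; less 30 min break → 8 h 19 min
Fri: 5:58 AM–3:02 PM = 9 h 4 min; less 30 min break → 8 h 34 min
Sat: 5:42 AM–1:13 PM = 7 h 31 min; less 30 min break → 7 h 1 min
Sun: 10:48 AM–4:34 PM = 5 h 46 min; less 30 min break → 5 h 16 min
Total: 5 h 25 min + 3 h 46 min + 3 h 56 min + 8 h 19 min + 8 h 34 min + 7 h 1 min + 5 h 16 min = 42 h 17 min.

42.28 hours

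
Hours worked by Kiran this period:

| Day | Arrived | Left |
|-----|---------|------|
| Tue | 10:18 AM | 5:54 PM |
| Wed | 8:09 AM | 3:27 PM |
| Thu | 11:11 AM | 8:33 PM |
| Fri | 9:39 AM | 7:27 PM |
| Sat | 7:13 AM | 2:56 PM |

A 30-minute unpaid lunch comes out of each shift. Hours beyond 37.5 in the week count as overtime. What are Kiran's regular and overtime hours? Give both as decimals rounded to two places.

Tue: 10:18 AM–5:54 PM = 7 h 36 min; less 30 min break → 7 h 6 min
Wed: 8:09 AM–3:27 PM = 7 h 18 min; less 30 min break → 6 h 48 min
Thu: 11:11 AM–8:33 PM = 9 h 22 min; less 30 min break → 8 h 52 min
Fri: 9:39 AM–7:27 PM = 9 h 48 min; less 30 min break → 9 h 18 min
Sat: 7:13 AM–2:56 PM = 7 h 43 min; less 30 min break → 7 h 13 min
Total worked: 39 h 17 min = 39.28 h.
Threshold 37.5 h → overtime 1 h 47 min, regular 37 h 30 min.

Regular 37.50 hours, overtime 1.78 hours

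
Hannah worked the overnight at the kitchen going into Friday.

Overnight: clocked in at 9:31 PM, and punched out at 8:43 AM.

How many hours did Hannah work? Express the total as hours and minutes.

11 h 12 min

Overnight: 9:31 PM → midnight = 2 h 29 min; midnight → 8:43 AM = 8 h 43 min; span 11 h 12 min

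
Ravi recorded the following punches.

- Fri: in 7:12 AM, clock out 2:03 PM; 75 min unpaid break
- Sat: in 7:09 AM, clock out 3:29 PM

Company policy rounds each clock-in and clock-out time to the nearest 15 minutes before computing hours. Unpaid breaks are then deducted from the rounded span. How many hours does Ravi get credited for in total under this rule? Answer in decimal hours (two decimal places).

13.75 hours

Fri: in 7:12 AM→7:15 AM, out 2:03 PM→2:00 PM; 6 h 45 min − 75 min = 5 h 30 min
Sat: in 7:09 AM→7:15 AM, out 3:29 PM→3:30 PM; 8 h 15 min
Total credited: 13 h 45 min.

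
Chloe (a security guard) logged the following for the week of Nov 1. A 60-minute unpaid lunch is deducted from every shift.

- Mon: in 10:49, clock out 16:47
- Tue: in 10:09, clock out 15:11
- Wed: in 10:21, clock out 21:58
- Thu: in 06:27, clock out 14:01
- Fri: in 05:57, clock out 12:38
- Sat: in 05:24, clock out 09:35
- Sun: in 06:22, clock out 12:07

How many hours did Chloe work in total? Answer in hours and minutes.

39 h 48 min

Mon: 10:49–16:47 = 5 h 58 min; less 60 min break → 4 h 58 min
Tue: 10:09–15:11 = 5 h 2 min; less 60 min break → 4 h 2 min
Wed: 10:21–21:58 = 11 h 37 min; less 60 min break → 10 h 37 min
Thu: 06:27–14:01 = 7 h 34 min; less 60 min break → 6 h 34 min
Fri: 05:57–12:38 = 6 h 41 min; less 60 min break → 5 h 41 min
Sat: 05:24–09:35 = 4 h 11 min; less 60 min break → 3 h 11 min
Sun: 06:22–12:07 = 5 h 45 min; less 60 min break → 4 h 45 min
Total: 4 h 58 min + 4 h 2 min + 10 h 37 min + 6 h 34 min + 5 h 41 min + 3 h 11 min + 4 h 45 min = 39 h 48 min.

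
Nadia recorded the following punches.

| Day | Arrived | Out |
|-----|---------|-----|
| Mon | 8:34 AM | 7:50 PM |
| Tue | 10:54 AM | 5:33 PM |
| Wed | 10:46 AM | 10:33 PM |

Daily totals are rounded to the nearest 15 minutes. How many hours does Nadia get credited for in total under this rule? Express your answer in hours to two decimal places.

29.75 hours

Mon: 8:34 AM–7:50 PM = 11 h 16 min → rounds to 11 h 15 min
Tue: 10:54 AM–5:33 PM = 6 h 39 min → rounds to 6 h 45 min
Wed: 10:46 AM–10:33 PM = 11 h 47 min → rounds to 11 h 45 min
Total credited: 29 h 45 min.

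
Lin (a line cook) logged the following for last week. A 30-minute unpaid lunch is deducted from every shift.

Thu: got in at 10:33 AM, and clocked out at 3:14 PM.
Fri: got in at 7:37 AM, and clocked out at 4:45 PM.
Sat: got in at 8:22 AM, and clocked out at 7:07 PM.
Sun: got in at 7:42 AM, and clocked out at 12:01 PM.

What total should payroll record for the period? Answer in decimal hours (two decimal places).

26.88 hours

Thu: 10:33 AM–3:14 PM = 4 h 41 min; less 30 min break → 4 h 11 min
Fri: 7:37 AM–4:45 PM = 9 h 8 min; less 30 min break → 8 h 38 min
Sat: 8:22 AM–7:07 PM = 10 h 45 min; less 30 min break → 10 h 15 min
Sun: 7:42 AM–12:01 PM = 4 h 19 min; less 30 min break → 3 h 49 min
Total: 4 h 11 min + 8 h 38 min + 10 h 15 min + 3 h 49 min = 26 h 53 min.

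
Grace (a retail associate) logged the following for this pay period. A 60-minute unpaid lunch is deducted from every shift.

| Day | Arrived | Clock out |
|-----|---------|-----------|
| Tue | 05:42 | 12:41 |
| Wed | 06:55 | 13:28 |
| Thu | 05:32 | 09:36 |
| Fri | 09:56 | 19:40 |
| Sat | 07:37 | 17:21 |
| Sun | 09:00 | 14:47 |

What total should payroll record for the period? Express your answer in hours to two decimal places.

36.85 hours

Tue: 05:42–12:41 = 6 h 59 min; less 60 min break → 5 h 59 min
Wed: 06:55–13:28 = 6 h 33 min; less 60 min break → 5 h 33 min
Thu: 05:32–09:36 = 4 h 4 min; less 60 min break → 3 h 4 min
Fri: 09:56–19:40 = 9 h 44 min; less 60 min break → 8 h 44 min
Sat: 07:37–17:21 = 9 h 44 min; less 60 min break → 8 h 44 min
Sun: 09:00–14:47 = 5 h 47 min; less 60 min break → 4 h 47 min
Total: 5 h 59 min + 5 h 33 min + 3 h 4 min + 8 h 44 min + 8 h 44 min + 4 h 47 min = 36 h 51 min.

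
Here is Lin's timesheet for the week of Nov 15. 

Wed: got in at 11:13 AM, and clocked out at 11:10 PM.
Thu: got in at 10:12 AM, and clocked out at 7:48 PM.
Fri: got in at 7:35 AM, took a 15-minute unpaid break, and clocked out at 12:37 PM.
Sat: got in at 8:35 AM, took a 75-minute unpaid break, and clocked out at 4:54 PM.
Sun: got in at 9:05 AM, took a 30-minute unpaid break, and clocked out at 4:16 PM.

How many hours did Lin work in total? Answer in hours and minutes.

40 h 5 min

Wed: 11:13 AM–11:10 PM = 11 h 57 min
Thu: 10:12 AM–7:48 PM = 9 h 36 min
Fri: 7:35 AM–12:37 PM = 5 h 2 min; less 15 min break → 4 h 47 min
Sat: 8:35 AM–4:54 PM = 8 h 19 min; less 75 min break → 7 h 4 min
Sun: 9:05 AM–4:16 PM = 7 h 11 min; less 30 min break → 6 h 41 min
Total: 11 h 57 min + 9 h 36 min + 4 h 47 min + 7 h 4 min + 6 h 41 min = 40 h 5 min.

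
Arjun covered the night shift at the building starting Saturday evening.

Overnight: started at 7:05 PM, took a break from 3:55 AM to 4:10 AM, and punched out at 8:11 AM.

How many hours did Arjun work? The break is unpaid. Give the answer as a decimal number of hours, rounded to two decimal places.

Overnight: 7:05 PM → midnight = 4 h 55 min; midnight → 8:11 AM = 8 h 11 min; span 13 h 6 min; less 15 min break → 12 h 51 min

12.85 hours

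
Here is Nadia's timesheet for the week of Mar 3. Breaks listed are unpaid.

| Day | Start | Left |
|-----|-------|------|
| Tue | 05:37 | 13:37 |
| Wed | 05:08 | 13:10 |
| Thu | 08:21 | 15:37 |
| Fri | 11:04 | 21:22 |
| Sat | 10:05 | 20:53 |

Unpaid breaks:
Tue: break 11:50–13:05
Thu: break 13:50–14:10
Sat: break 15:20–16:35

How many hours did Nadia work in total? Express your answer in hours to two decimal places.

Tue: 05:37–13:37 = 8 h 0 min; less 75 min break → 6 h 45 min
Wed: 05:08–13:10 = 8 h 2 min
Thu: 08:21–15:37 = 7 h 16 min; less 20 min break → 6 h 56 min
Fri: 11:04–21:22 = 10 h 18 min
Sat: 10:05–20:53 = 10 h 48 min; less 75 min break → 9 h 33 min
Total: 6 h 45 min + 8 h 2 min + 6 h 56 min + 10 h 18 min + 9 h 33 min = 41 h 34 min.

41.57 hours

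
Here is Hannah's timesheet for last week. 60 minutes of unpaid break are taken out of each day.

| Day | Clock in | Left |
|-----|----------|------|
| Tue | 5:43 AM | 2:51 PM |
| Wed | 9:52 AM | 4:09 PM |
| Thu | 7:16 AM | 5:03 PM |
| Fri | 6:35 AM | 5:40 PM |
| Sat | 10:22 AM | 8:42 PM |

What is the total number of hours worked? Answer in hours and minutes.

41 h 37 min

Tue: 5:43 AM–2:51 PM = 9 h 8 min; less 60 min break → 8 h 8 min
Wed: 9:52 AM–4:09 PM = 6 h 17 min; less 60 min break → 5 h 17 min
Thu: 7:16 AM–5:03 PM = 9 h 47 min; less 60 min break → 8 h 47 min
Fri: 6:35 AM–5:40 PM = 11 h 5 min; less 60 min break → 10 h 5 min
Sat: 10:22 AM–8:42 PM = 10 h 20 min; less 60 min break → 9 h 20 min
Total: 8 h 8 min + 5 h 17 min + 8 h 47 min + 10 h 5 min + 9 h 20 min = 41 h 37 min.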